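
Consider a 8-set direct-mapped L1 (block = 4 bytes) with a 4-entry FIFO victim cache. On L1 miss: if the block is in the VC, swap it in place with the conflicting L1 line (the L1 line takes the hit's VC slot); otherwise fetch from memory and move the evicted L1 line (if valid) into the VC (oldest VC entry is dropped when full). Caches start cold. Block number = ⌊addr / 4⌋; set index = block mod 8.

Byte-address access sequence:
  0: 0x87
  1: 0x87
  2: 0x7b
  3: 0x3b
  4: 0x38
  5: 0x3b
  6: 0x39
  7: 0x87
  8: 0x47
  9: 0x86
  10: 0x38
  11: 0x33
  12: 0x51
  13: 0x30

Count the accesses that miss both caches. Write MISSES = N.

0: 0x87 (blk 33, set 1) → MISS  vc=[]
1: 0x87 (blk 33, set 1) → L1-HIT  vc=[]
2: 0x7b (blk 30, set 6) → MISS  vc=[]
3: 0x3b (blk 14, set 6) → MISS  vc=[30]
4: 0x38 (blk 14, set 6) → L1-HIT  vc=[30]
5: 0x3b (blk 14, set 6) → L1-HIT  vc=[30]
6: 0x39 (blk 14, set 6) → L1-HIT  vc=[30]
7: 0x87 (blk 33, set 1) → L1-HIT  vc=[30]
8: 0x47 (blk 17, set 1) → MISS  vc=[30, 33]
9: 0x86 (blk 33, set 1) → VC-HIT  vc=[30, 17]
10: 0x38 (blk 14, set 6) → L1-HIT  vc=[30, 17]
11: 0x33 (blk 12, set 4) → MISS  vc=[30, 17]
12: 0x51 (blk 20, set 4) → MISS  vc=[30, 17, 12]
13: 0x30 (blk 12, set 4) → VC-HIT  vc=[30, 17, 20]

MISSES = 6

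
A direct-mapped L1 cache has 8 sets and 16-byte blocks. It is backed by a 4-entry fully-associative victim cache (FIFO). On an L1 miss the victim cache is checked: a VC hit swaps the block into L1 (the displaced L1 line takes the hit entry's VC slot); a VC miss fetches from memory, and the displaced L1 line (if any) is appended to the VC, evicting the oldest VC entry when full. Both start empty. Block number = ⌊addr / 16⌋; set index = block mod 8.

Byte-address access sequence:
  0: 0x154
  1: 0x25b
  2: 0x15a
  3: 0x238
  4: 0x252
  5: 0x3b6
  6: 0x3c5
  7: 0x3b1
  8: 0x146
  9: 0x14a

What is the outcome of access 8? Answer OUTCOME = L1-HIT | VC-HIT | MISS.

0: 0x154 (blk 21, set 5) → MISS  vc=[]
1: 0x25b (blk 37, set 5) → MISS  vc=[21]
2: 0x15a (blk 21, set 5) → VC-HIT  vc=[37]
3: 0x238 (blk 35, set 3) → MISS  vc=[37]
4: 0x252 (blk 37, set 5) → VC-HIT  vc=[21]
5: 0x3b6 (blk 59, set 3) → MISS  vc=[21, 35]
6: 0x3c5 (blk 60, set 4) → MISS  vc=[21, 35]
7: 0x3b1 (blk 59, set 3) → L1-HIT  vc=[21, 35]
8: 0x146 (blk 20, set 4) → MISS  vc=[21, 35, 60]
9: 0x14a (blk 20, set 4) → L1-HIT  vc=[21, 35, 60]

OUTCOME = MISS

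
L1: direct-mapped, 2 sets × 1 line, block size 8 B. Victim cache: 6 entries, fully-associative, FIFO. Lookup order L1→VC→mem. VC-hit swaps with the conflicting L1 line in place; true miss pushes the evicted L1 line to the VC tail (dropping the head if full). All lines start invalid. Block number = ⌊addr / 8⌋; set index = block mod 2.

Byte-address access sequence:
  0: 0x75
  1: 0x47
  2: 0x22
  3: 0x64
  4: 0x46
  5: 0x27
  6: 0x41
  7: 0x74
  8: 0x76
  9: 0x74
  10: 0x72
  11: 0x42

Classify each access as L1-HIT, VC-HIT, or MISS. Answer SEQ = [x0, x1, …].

SEQ = [MISS, MISS, MISS, MISS, VC-HIT, VC-HIT, VC-HIT, VC-HIT, L1-HIT, L1-HIT, L1-HIT, VC-HIT]

  [0] addr=0x75 blk=14 s=0: MISS | VC []
  [1] addr=0x47 blk=8 s=0: MISS | VC [14]
  [2] addr=0x22 blk=4 s=0: MISS | VC [14, 8]
  [3] addr=0x64 blk=12 s=0: MISS | VC [14, 8, 4]
  [4] addr=0x46 blk=8 s=0: VC-HIT | VC [14, 12, 4]
  [5] addr=0x27 blk=4 s=0: VC-HIT | VC [14, 12, 8]
  [6] addr=0x41 blk=8 s=0: VC-HIT | VC [14, 12, 4]
  [7] addr=0x74 blk=14 s=0: VC-HIT | VC [8, 12, 4]
  [8] addr=0x76 blk=14 s=0: L1-HIT | VC [8, 12, 4]
  [9] addr=0x74 blk=14 s=0: L1-HIT | VC [8, 12, 4]
  [10] addr=0x72 blk=14 s=0: L1-HIT | VC [8, 12, 4]
  [11] addr=0x42 blk=8 s=0: VC-HIT | VC [14, 12, 4]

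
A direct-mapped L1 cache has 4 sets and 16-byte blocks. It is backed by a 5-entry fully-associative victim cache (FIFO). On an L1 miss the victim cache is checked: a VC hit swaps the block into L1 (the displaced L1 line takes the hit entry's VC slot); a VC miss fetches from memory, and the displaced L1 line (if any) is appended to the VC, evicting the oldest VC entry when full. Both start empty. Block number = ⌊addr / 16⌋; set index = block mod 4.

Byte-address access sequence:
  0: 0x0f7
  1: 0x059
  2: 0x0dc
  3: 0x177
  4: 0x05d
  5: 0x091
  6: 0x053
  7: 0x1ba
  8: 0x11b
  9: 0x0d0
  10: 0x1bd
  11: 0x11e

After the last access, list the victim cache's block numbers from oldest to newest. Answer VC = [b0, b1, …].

  [0] addr=0xf7 blk=15 s=3: MISS | VC []
  [1] addr=0x59 blk=5 s=1: MISS | VC []
  [2] addr=0xdc blk=13 s=1: MISS | VC [5]
  [3] addr=0x177 blk=23 s=3: MISS | VC [5, 15]
  [4] addr=0x5d blk=5 s=1: VC-HIT | VC [13, 15]
  [5] addr=0x91 blk=9 s=1: MISS | VC [13, 15, 5]
  [6] addr=0x53 blk=5 s=1: VC-HIT | VC [13, 15, 9]
  [7] addr=0x1ba blk=27 s=3: MISS | VC [13, 15, 9, 23]
  [8] addr=0x11b blk=17 s=1: MISS | VC [13, 15, 9, 23, 5]
  [9] addr=0xd0 blk=13 s=1: VC-HIT | VC [17, 15, 9, 23, 5]
  [10] addr=0x1bd blk=27 s=3: L1-HIT | VC [17, 15, 9, 23, 5]
  [11] addr=0x11e blk=17 s=1: VC-HIT | VC [13, 15, 9, 23, 5]

VC = [13, 15, 9, 23, 5]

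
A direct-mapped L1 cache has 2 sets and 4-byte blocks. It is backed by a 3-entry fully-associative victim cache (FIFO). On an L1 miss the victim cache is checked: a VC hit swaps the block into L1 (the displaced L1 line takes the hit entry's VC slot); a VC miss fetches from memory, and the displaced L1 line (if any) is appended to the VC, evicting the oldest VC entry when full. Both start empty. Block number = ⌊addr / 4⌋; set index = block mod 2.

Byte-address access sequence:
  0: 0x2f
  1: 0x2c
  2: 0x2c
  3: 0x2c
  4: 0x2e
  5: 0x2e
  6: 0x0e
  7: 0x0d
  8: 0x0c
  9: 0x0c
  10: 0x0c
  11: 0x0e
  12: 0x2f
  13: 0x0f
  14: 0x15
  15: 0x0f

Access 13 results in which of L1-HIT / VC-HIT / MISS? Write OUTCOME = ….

0: 0x2f (blk 11, set 1) → MISS  vc=[]
1: 0x2c (blk 11, set 1) → L1-HIT  vc=[]
2: 0x2c (blk 11, set 1) → L1-HIT  vc=[]
3: 0x2c (blk 11, set 1) → L1-HIT  vc=[]
4: 0x2e (blk 11, set 1) → L1-HIT  vc=[]
5: 0x2e (blk 11, set 1) → L1-HIT  vc=[]
6: 0xe (blk 3, set 1) → MISS  vc=[11]
7: 0xd (blk 3, set 1) → L1-HIT  vc=[11]
8: 0xc (blk 3, set 1) → L1-HIT  vc=[11]
9: 0xc (blk 3, set 1) → L1-HIT  vc=[11]
10: 0xc (blk 3, set 1) → L1-HIT  vc=[11]
11: 0xe (blk 3, set 1) → L1-HIT  vc=[11]
12: 0x2f (blk 11, set 1) → VC-HIT  vc=[3]
13: 0xf (blk 3, set 1) → VC-HIT  vc=[11]
14: 0x15 (blk 5, set 1) → MISS  vc=[11, 3]
15: 0xf (blk 3, set 1) → VC-HIT  vc=[11, 5]

OUTCOME = VC-HIT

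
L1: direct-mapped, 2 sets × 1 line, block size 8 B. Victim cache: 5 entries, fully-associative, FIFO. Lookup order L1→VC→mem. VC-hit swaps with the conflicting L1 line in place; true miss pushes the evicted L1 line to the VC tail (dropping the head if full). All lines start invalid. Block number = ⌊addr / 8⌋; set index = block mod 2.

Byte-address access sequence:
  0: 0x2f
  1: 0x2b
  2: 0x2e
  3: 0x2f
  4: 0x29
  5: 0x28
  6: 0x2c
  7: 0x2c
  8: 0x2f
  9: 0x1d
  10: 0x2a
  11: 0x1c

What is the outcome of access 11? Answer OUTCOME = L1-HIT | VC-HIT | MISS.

OUTCOME = VC-HIT

  [0] addr=0x2f blk=5 s=1: MISS | VC []
  [1] addr=0x2b blk=5 s=1: L1-HIT | VC []
  [2] addr=0x2e blk=5 s=1: L1-HIT | VC []
  [3] addr=0x2f blk=5 s=1: L1-HIT | VC []
  [4] addr=0x29 blk=5 s=1: L1-HIT | VC []
  [5] addr=0x28 blk=5 s=1: L1-HIT | VC []
  [6] addr=0x2c blk=5 s=1: L1-HIT | VC []
  [7] addr=0x2c blk=5 s=1: L1-HIT | VC []
  [8] addr=0x2f blk=5 s=1: L1-HIT | VC []
  [9] addr=0x1d blk=3 s=1: MISS | VC [5]
  [10] addr=0x2a blk=5 s=1: VC-HIT | VC [3]
  [11] addr=0x1c blk=3 s=1: VC-HIT | VC [5]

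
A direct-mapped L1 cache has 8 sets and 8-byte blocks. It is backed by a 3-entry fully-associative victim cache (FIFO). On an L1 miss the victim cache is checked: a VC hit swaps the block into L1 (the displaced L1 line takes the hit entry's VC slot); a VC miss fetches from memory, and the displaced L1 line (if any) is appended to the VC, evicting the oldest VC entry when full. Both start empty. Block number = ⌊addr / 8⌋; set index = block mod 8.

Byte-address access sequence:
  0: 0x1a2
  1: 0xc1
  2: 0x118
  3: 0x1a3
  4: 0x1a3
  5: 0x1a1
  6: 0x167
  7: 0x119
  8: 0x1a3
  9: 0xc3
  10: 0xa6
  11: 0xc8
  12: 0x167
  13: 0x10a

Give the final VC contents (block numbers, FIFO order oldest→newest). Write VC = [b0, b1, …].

0: 0x1a2 (blk 52, set 4) → MISS  vc=[]
1: 0xc1 (blk 24, set 0) → MISS  vc=[]
2: 0x118 (blk 35, set 3) → MISS  vc=[]
3: 0x1a3 (blk 52, set 4) → L1-HIT  vc=[]
4: 0x1a3 (blk 52, set 4) → L1-HIT  vc=[]
5: 0x1a1 (blk 52, set 4) → L1-HIT  vc=[]
6: 0x167 (blk 44, set 4) → MISS  vc=[52]
7: 0x119 (blk 35, set 3) → L1-HIT  vc=[52]
8: 0x1a3 (blk 52, set 4) → VC-HIT  vc=[44]
9: 0xc3 (blk 24, set 0) → L1-HIT  vc=[44]
10: 0xa6 (blk 20, set 4) → MISS  vc=[44, 52]
11: 0xc8 (blk 25, set 1) → MISS  vc=[44, 52]
12: 0x167 (blk 44, set 4) → VC-HIT  vc=[20, 52]
13: 0x10a (blk 33, set 1) → MISS  vc=[20, 52, 25]

VC = [20, 52, 25]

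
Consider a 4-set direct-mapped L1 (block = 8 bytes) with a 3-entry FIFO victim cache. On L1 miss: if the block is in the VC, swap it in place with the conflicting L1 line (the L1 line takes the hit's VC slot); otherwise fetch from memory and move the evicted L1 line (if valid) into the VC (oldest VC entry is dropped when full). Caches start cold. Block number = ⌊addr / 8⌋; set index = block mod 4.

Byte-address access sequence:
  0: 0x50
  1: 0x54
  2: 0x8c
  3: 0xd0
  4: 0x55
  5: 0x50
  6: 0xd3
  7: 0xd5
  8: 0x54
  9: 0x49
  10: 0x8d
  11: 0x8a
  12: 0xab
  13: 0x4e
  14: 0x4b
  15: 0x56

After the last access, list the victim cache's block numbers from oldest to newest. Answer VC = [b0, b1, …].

  [0] addr=0x50 blk=10 s=2: MISS | VC []
  [1] addr=0x54 blk=10 s=2: L1-HIT | VC []
  [2] addr=0x8c blk=17 s=1: MISS | VC []
  [3] addr=0xd0 blk=26 s=2: MISS | VC [10]
  [4] addr=0x55 blk=10 s=2: VC-HIT | VC [26]
  [5] addr=0x50 blk=10 s=2: L1-HIT | VC [26]
  [6] addr=0xd3 blk=26 s=2: VC-HIT | VC [10]
  [7] addr=0xd5 blk=26 s=2: L1-HIT | VC [10]
  [8] addr=0x54 blk=10 s=2: VC-HIT | VC [26]
  [9] addr=0x49 blk=9 s=1: MISS | VC [26, 17]
  [10] addr=0x8d blk=17 s=1: VC-HIT | VC [26, 9]
  [11] addr=0x8a blk=17 s=1: L1-HIT | VC [26, 9]
  [12] addr=0xab blk=21 s=1: MISS | VC [26, 9, 17]
  [13] addr=0x4e blk=9 s=1: VC-HIT | VC [26, 21, 17]
  [14] addr=0x4b blk=9 s=1: L1-HIT | VC [26, 21, 17]
  [15] addr=0x56 blk=10 s=2: L1-HIT | VC [26, 21, 17]

VC = [26, 21, 17]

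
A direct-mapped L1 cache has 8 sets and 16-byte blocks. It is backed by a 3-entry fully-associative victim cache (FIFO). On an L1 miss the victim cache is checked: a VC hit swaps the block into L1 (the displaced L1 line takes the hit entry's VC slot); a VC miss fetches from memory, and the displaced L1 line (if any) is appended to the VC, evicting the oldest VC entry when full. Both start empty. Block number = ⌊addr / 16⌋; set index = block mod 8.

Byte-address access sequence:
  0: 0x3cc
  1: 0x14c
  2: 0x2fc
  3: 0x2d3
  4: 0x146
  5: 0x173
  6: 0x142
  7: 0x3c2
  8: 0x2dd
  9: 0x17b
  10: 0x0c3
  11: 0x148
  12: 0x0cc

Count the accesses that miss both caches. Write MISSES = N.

MISSES = 6

0: 0x3cc (blk 60, set 4) → MISS  vc=[]
1: 0x14c (blk 20, set 4) → MISS  vc=[60]
2: 0x2fc (blk 47, set 7) → MISS  vc=[60]
3: 0x2d3 (blk 45, set 5) → MISS  vc=[60]
4: 0x146 (blk 20, set 4) → L1-HIT  vc=[60]
5: 0x173 (blk 23, set 7) → MISS  vc=[60, 47]
6: 0x142 (blk 20, set 4) → L1-HIT  vc=[60, 47]
7: 0x3c2 (blk 60, set 4) → VC-HIT  vc=[20, 47]
8: 0x2dd (blk 45, set 5) → L1-HIT  vc=[20, 47]
9: 0x17b (blk 23, set 7) → L1-HIT  vc=[20, 47]
10: 0xc3 (blk 12, set 4) → MISS  vc=[20, 47, 60]
11: 0x148 (blk 20, set 4) → VC-HIT  vc=[12, 47, 60]
12: 0xcc (blk 12, set 4) → VC-HIT  vc=[20, 47, 60]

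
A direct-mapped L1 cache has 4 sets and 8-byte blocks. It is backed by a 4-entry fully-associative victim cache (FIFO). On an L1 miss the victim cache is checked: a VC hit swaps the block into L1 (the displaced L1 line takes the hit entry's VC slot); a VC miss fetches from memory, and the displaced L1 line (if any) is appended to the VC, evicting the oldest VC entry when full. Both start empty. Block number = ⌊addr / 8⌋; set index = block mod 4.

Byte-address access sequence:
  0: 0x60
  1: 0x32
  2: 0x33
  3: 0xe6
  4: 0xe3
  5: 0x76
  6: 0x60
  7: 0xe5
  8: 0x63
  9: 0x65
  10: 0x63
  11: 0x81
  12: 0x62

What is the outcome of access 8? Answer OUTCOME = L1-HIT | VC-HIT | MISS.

0: 0x60 (blk 12, set 0) → MISS  vc=[]
1: 0x32 (blk 6, set 2) → MISS  vc=[]
2: 0x33 (blk 6, set 2) → L1-HIT  vc=[]
3: 0xe6 (blk 28, set 0) → MISS  vc=[12]
4: 0xe3 (blk 28, set 0) → L1-HIT  vc=[12]
5: 0x76 (blk 14, set 2) → MISS  vc=[12, 6]
6: 0x60 (blk 12, set 0) → VC-HIT  vc=[28, 6]
7: 0xe5 (blk 28, set 0) → VC-HIT  vc=[12, 6]
8: 0x63 (blk 12, set 0) → VC-HIT  vc=[28, 6]
9: 0x65 (blk 12, set 0) → L1-HIT  vc=[28, 6]
10: 0x63 (blk 12, set 0) → L1-HIT  vc=[28, 6]
11: 0x81 (blk 16, set 0) → MISS  vc=[28, 6, 12]
12: 0x62 (blk 12, set 0) → VC-HIT  vc=[28, 6, 16]

OUTCOME = VC-HIT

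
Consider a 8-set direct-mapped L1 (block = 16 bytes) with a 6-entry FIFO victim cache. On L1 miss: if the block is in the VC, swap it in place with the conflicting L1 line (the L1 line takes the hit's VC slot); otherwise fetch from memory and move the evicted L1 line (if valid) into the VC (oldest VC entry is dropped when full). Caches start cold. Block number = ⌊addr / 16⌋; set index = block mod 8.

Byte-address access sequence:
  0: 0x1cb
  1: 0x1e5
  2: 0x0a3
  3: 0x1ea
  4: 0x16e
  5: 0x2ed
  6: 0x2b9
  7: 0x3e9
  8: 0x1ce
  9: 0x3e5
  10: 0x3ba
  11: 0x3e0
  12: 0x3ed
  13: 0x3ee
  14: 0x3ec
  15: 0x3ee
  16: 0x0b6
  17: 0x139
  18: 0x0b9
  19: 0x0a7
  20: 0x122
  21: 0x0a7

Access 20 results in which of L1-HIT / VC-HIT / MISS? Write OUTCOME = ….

  [0] addr=0x1cb blk=28 s=4: MISS | VC []
  [1] addr=0x1e5 blk=30 s=6: MISS | VC []
  [2] addr=0xa3 blk=10 s=2: MISS | VC []
  [3] addr=0x1ea blk=30 s=6: L1-HIT | VC []
  [4] addr=0x16e blk=22 s=6: MISS | VC [30]
  [5] addr=0x2ed blk=46 s=6: MISS | VC [30, 22]
  [6] addr=0x2b9 blk=43 s=3: MISS | VC [30, 22]
  [7] addr=0x3e9 blk=62 s=6: MISS | VC [30, 22, 46]
  [8] addr=0x1ce blk=28 s=4: L1-HIT | VC [30, 22, 46]
  [9] addr=0x3e5 blk=62 s=6: L1-HIT | VC [30, 22, 46]
  [10] addr=0x3ba blk=59 s=3: MISS | VC [30, 22, 46, 43]
  [11] addr=0x3e0 blk=62 s=6: L1-HIT | VC [30, 22, 46, 43]
  [12] addr=0x3ed blk=62 s=6: L1-HIT | VC [30, 22, 46, 43]
  [13] addr=0x3ee blk=62 s=6: L1-HIT | VC [30, 22, 46, 43]
  [14] addr=0x3ec blk=62 s=6: L1-HIT | VC [30, 22, 46, 43]
  [15] addr=0x3ee blk=62 s=6: L1-HIT | VC [30, 22, 46, 43]
  [16] addr=0xb6 blk=11 s=3: MISS | VC [30, 22, 46, 43, 59]
  [17] addr=0x139 blk=19 s=3: MISS | VC [30, 22, 46, 43, 59, 11]
  [18] addr=0xb9 blk=11 s=3: VC-HIT | VC [30, 22, 46, 43, 59, 19]
  [19] addr=0xa7 blk=10 s=2: L1-HIT | VC [30, 22, 46, 43, 59, 19]
  [20] addr=0x122 blk=18 s=2: MISS | VC [22, 46, 43, 59, 19, 10]
  [21] addr=0xa7 blk=10 s=2: VC-HIT | VC [22, 46, 43, 59, 19, 18]

OUTCOME = MISS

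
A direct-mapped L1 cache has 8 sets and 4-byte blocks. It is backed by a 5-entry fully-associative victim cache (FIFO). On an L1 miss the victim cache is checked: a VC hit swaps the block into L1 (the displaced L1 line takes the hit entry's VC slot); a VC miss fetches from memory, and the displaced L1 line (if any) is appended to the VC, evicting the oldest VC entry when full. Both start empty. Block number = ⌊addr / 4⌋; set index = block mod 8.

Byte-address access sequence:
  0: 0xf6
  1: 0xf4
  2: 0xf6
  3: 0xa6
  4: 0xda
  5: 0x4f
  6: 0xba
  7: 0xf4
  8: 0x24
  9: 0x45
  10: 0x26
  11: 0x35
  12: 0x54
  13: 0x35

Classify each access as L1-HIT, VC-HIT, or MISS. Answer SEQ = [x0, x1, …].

0: 0xf6 (blk 61, set 5) → MISS  vc=[]
1: 0xf4 (blk 61, set 5) → L1-HIT  vc=[]
2: 0xf6 (blk 61, set 5) → L1-HIT  vc=[]
3: 0xa6 (blk 41, set 1) → MISS  vc=[]
4: 0xda (blk 54, set 6) → MISS  vc=[]
5: 0x4f (blk 19, set 3) → MISS  vc=[]
6: 0xba (blk 46, set 6) → MISS  vc=[54]
7: 0xf4 (blk 61, set 5) → L1-HIT  vc=[54]
8: 0x24 (blk 9, set 1) → MISS  vc=[54, 41]
9: 0x45 (blk 17, set 1) → MISS  vc=[54, 41, 9]
10: 0x26 (blk 9, set 1) → VC-HIT  vc=[54, 41, 17]
11: 0x35 (blk 13, set 5) → MISS  vc=[54, 41, 17, 61]
12: 0x54 (blk 21, set 5) → MISS  vc=[54, 41, 17, 61, 13]
13: 0x35 (blk 13, set 5) → VC-HIT  vc=[54, 41, 17, 61, 21]

SEQ = [MISS, L1-HIT, L1-HIT, MISS, MISS, MISS, MISS, L1-HIT, MISS, MISS, VC-HIT, MISS, MISS, VC-HIT]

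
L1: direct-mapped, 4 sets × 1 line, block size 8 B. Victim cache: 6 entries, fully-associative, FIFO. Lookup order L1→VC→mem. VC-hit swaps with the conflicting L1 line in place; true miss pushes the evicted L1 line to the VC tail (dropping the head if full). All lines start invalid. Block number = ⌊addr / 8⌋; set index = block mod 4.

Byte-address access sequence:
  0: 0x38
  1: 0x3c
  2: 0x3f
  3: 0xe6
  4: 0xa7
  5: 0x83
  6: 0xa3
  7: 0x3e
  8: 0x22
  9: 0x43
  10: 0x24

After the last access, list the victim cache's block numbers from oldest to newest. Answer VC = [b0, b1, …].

VC = [28, 16, 20, 8]

0: 0x38 (blk 7, set 3) → MISS  vc=[]
1: 0x3c (blk 7, set 3) → L1-HIT  vc=[]
2: 0x3f (blk 7, set 3) → L1-HIT  vc=[]
3: 0xe6 (blk 28, set 0) → MISS  vc=[]
4: 0xa7 (blk 20, set 0) → MISS  vc=[28]
5: 0x83 (blk 16, set 0) → MISS  vc=[28, 20]
6: 0xa3 (blk 20, set 0) → VC-HIT  vc=[28, 16]
7: 0x3e (blk 7, set 3) → L1-HIT  vc=[28, 16]
8: 0x22 (blk 4, set 0) → MISS  vc=[28, 16, 20]
9: 0x43 (blk 8, set 0) → MISS  vc=[28, 16, 20, 4]
10: 0x24 (blk 4, set 0) → VC-HIT  vc=[28, 16, 20, 8]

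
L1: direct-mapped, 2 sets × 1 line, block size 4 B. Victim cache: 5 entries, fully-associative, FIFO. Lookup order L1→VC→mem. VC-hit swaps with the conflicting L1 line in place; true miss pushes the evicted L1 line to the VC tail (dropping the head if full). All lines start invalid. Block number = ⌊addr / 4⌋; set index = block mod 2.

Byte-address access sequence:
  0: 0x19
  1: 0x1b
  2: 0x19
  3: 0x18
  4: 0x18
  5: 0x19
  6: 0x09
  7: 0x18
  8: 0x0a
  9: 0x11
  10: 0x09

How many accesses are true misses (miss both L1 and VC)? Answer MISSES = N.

0: 0x19 (blk 6, set 0) → MISS  vc=[]
1: 0x1b (blk 6, set 0) → L1-HIT  vc=[]
2: 0x19 (blk 6, set 0) → L1-HIT  vc=[]
3: 0x18 (blk 6, set 0) → L1-HIT  vc=[]
4: 0x18 (blk 6, set 0) → L1-HIT  vc=[]
5: 0x19 (blk 6, set 0) → L1-HIT  vc=[]
6: 0x9 (blk 2, set 0) → MISS  vc=[6]
7: 0x18 (blk 6, set 0) → VC-HIT  vc=[2]
8: 0xa (blk 2, set 0) → VC-HIT  vc=[6]
9: 0x11 (blk 4, set 0) → MISS  vc=[6, 2]
10: 0x9 (blk 2, set 0) → VC-HIT  vc=[6, 4]

MISSES = 3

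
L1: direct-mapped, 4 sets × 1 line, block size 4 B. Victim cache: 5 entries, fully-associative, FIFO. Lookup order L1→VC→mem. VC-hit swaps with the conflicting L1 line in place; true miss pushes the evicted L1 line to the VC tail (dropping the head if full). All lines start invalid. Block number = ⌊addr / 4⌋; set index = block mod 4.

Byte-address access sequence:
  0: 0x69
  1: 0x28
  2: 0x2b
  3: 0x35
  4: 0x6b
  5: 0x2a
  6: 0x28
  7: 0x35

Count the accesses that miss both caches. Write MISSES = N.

0: 0x69 (blk 26, set 2) → MISS  vc=[]
1: 0x28 (blk 10, set 2) → MISS  vc=[26]
2: 0x2b (blk 10, set 2) → L1-HIT  vc=[26]
3: 0x35 (blk 13, set 1) → MISS  vc=[26]
4: 0x6b (blk 26, set 2) → VC-HIT  vc=[10]
5: 0x2a (blk 10, set 2) → VC-HIT  vc=[26]
6: 0x28 (blk 10, set 2) → L1-HIT  vc=[26]
7: 0x35 (blk 13, set 1) → L1-HIT  vc=[26]

MISSES = 3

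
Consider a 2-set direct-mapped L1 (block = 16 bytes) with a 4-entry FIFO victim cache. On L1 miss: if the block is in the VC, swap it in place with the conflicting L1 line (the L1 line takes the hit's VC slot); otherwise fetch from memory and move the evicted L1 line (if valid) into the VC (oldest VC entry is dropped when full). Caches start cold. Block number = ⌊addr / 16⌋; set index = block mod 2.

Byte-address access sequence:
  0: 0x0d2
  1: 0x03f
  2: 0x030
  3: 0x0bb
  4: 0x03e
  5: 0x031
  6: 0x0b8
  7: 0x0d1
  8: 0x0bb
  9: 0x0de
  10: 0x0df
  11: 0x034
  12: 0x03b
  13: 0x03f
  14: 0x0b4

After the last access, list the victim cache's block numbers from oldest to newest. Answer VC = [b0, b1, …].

#0 0xd2→b13/s1 MISS; vc=[]
#1 0x3f→b3/s1 MISS; vc=[13]
#2 0x30→b3/s1 L1-HIT; vc=[13]
#3 0xbb→b11/s1 MISS; vc=[13,3]
#4 0x3e→b3/s1 VC-HIT; vc=[13,11]
#5 0x31→b3/s1 L1-HIT; vc=[13,11]
#6 0xb8→b11/s1 VC-HIT; vc=[13,3]
#7 0xd1→b13/s1 VC-HIT; vc=[11,3]
#8 0xbb→b11/s1 VC-HIT; vc=[13,3]
#9 0xde→b13/s1 VC-HIT; vc=[11,3]
#10 0xdf→b13/s1 L1-HIT; vc=[11,3]
#11 0x34→b3/s1 VC-HIT; vc=[11,13]
#12 0x3b→b3/s1 L1-HIT; vc=[11,13]
#13 0x3f→b3/s1 L1-HIT; vc=[11,13]
#14 0xb4→b11/s1 VC-HIT; vc=[3,13]

VC = [3, 13]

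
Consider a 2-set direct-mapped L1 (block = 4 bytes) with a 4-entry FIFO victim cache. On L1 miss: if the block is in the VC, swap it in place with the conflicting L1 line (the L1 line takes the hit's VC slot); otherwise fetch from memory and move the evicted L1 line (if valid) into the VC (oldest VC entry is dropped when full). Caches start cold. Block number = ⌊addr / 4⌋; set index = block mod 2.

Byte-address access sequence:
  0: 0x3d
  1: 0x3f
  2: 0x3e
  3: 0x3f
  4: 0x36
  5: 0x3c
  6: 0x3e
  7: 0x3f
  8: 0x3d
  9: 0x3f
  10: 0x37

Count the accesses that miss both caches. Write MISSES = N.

  [0] addr=0x3d blk=15 s=1: MISS | VC []
  [1] addr=0x3f blk=15 s=1: L1-HIT | VC []
  [2] addr=0x3e blk=15 s=1: L1-HIT | VC []
  [3] addr=0x3f blk=15 s=1: L1-HIT | VC []
  [4] addr=0x36 blk=13 s=1: MISS | VC [15]
  [5] addr=0x3c blk=15 s=1: VC-HIT | VC [13]
  [6] addr=0x3e blk=15 s=1: L1-HIT | VC [13]
  [7] addr=0x3f blk=15 s=1: L1-HIT | VC [13]
  [8] addr=0x3d blk=15 s=1: L1-HIT | VC [13]
  [9] addr=0x3f blk=15 s=1: L1-HIT | VC [13]
  [10] addr=0x37 blk=13 s=1: VC-HIT | VC [15]

MISSES = 2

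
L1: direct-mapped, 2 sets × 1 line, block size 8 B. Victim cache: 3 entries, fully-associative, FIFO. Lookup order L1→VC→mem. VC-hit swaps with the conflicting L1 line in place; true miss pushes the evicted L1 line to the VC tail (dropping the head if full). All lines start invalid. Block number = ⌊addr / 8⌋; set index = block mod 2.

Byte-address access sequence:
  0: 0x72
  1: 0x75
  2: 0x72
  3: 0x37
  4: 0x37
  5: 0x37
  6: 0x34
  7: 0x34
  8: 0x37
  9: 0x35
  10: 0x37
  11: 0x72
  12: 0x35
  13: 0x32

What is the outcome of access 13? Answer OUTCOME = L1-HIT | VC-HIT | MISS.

OUTCOME = L1-HIT

#0 0x72→b14/s0 MISS; vc=[]
#1 0x75→b14/s0 L1-HIT; vc=[]
#2 0x72→b14/s0 L1-HIT; vc=[]
#3 0x37→b6/s0 MISS; vc=[14]
#4 0x37→b6/s0 L1-HIT; vc=[14]
#5 0x37→b6/s0 L1-HIT; vc=[14]
#6 0x34→b6/s0 L1-HIT; vc=[14]
#7 0x34→b6/s0 L1-HIT; vc=[14]
#8 0x37→b6/s0 L1-HIT; vc=[14]
#9 0x35→b6/s0 L1-HIT; vc=[14]
#10 0x37→b6/s0 L1-HIT; vc=[14]
#11 0x72→b14/s0 VC-HIT; vc=[6]
#12 0x35→b6/s0 VC-HIT; vc=[14]
#13 0x32→b6/s0 L1-HIT; vc=[14]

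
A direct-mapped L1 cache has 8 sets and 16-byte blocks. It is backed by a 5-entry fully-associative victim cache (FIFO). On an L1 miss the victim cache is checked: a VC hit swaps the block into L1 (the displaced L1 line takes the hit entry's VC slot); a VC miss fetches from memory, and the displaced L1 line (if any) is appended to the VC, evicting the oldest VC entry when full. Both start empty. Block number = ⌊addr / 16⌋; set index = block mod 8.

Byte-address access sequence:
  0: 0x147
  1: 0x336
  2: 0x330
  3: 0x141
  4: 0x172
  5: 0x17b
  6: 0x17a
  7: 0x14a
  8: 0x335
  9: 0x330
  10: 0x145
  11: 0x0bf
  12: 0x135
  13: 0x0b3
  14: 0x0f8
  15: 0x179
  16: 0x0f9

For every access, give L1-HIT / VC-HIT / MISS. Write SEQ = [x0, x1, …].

SEQ = [MISS, MISS, L1-HIT, L1-HIT, MISS, L1-HIT, L1-HIT, L1-HIT, L1-HIT, L1-HIT, L1-HIT, MISS, MISS, VC-HIT, MISS, VC-HIT, VC-HIT]

  [0] addr=0x147 blk=20 s=4: MISS | VC []
  [1] addr=0x336 blk=51 s=3: MISS | VC []
  [2] addr=0x330 blk=51 s=3: L1-HIT | VC []
  [3] addr=0x141 blk=20 s=4: L1-HIT | VC []
  [4] addr=0x172 blk=23 s=7: MISS | VC []
  [5] addr=0x17b blk=23 s=7: L1-HIT | VC []
  [6] addr=0x17a blk=23 s=7: L1-HIT | VC []
  [7] addr=0x14a blk=20 s=4: L1-HIT | VC []
  [8] addr=0x335 blk=51 s=3: L1-HIT | VC []
  [9] addr=0x330 blk=51 s=3: L1-HIT | VC []
  [10] addr=0x145 blk=20 s=4: L1-HIT | VC []
  [11] addr=0xbf blk=11 s=3: MISS | VC [51]
  [12] addr=0x135 blk=19 s=3: MISS | VC [51, 11]
  [13] addr=0xb3 blk=11 s=3: VC-HIT | VC [51, 19]
  [14] addr=0xf8 blk=15 s=7: MISS | VC [51, 19, 23]
  [15] addr=0x179 blk=23 s=7: VC-HIT | VC [51, 19, 15]
  [16] addr=0xf9 blk=15 s=7: VC-HIT | VC [51, 19, 23]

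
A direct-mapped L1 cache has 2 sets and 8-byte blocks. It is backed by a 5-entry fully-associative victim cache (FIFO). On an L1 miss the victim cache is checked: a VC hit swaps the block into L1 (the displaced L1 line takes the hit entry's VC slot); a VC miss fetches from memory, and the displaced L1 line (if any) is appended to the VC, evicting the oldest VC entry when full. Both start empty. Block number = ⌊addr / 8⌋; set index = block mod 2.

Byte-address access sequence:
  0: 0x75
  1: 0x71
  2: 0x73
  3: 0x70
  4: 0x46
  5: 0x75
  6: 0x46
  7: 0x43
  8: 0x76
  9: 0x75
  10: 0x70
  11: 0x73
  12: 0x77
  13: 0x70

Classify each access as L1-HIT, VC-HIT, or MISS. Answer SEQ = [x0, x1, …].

SEQ = [MISS, L1-HIT, L1-HIT, L1-HIT, MISS, VC-HIT, VC-HIT, L1-HIT, VC-HIT, L1-HIT, L1-HIT, L1-HIT, L1-HIT, L1-HIT]

#0 0x75→b14/s0 MISS; vc=[]
#1 0x71→b14/s0 L1-HIT; vc=[]
#2 0x73→b14/s0 L1-HIT; vc=[]
#3 0x70→b14/s0 L1-HIT; vc=[]
#4 0x46→b8/s0 MISS; vc=[14]
#5 0x75→b14/s0 VC-HIT; vc=[8]
#6 0x46→b8/s0 VC-HIT; vc=[14]
#7 0x43→b8/s0 L1-HIT; vc=[14]
#8 0x76→b14/s0 VC-HIT; vc=[8]
#9 0x75→b14/s0 L1-HIT; vc=[8]
#10 0x70→b14/s0 L1-HIT; vc=[8]
#11 0x73→b14/s0 L1-HIT; vc=[8]
#12 0x77→b14/s0 L1-HIT; vc=[8]
#13 0x70→b14/s0 L1-HIT; vc=[8]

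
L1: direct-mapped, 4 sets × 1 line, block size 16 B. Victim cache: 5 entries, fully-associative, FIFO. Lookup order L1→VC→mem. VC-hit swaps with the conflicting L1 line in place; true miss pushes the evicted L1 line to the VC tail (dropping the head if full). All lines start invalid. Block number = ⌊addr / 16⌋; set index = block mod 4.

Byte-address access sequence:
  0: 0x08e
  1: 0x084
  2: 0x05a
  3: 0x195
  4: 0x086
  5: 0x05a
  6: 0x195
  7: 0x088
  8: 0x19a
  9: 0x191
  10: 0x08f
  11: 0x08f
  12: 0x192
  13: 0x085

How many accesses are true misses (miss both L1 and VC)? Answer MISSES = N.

MISSES = 3

#0 0x8e→b8/s0 MISS; vc=[]
#1 0x84→b8/s0 L1-HIT; vc=[]
#2 0x5a→b5/s1 MISS; vc=[]
#3 0x195→b25/s1 MISS; vc=[5]
#4 0x86→b8/s0 L1-HIT; vc=[5]
#5 0x5a→b5/s1 VC-HIT; vc=[25]
#6 0x195→b25/s1 VC-HIT; vc=[5]
#7 0x88→b8/s0 L1-HIT; vc=[5]
#8 0x19a→b25/s1 L1-HIT; vc=[5]
#9 0x191→b25/s1 L1-HIT; vc=[5]
#10 0x8f→b8/s0 L1-HIT; vc=[5]
#11 0x8f→b8/s0 L1-HIT; vc=[5]
#12 0x192→b25/s1 L1-HIT; vc=[5]
#13 0x85→b8/s0 L1-HIT; vc=[5]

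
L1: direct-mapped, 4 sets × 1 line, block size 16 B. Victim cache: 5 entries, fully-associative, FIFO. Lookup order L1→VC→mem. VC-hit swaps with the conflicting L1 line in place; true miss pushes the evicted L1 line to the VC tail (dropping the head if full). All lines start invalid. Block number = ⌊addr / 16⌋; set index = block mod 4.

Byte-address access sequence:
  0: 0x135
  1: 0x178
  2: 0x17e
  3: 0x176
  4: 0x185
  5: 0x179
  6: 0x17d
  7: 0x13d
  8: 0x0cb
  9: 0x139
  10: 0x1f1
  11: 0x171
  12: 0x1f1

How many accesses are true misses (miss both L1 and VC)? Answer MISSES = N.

MISSES = 5

  [0] addr=0x135 blk=19 s=3: MISS | VC []
  [1] addr=0x178 blk=23 s=3: MISS | VC [19]
  [2] addr=0x17e blk=23 s=3: L1-HIT | VC [19]
  [3] addr=0x176 blk=23 s=3: L1-HIT | VC [19]
  [4] addr=0x185 blk=24 s=0: MISS | VC [19]
  [5] addr=0x179 blk=23 s=3: L1-HIT | VC [19]
  [6] addr=0x17d blk=23 s=3: L1-HIT | VC [19]
  [7] addr=0x13d blk=19 s=3: VC-HIT | VC [23]
  [8] addr=0xcb blk=12 s=0: MISS | VC [23, 24]
  [9] addr=0x139 blk=19 s=3: L1-HIT | VC [23, 24]
  [10] addr=0x1f1 blk=31 s=3: MISS | VC [23, 24, 19]
  [11] addr=0x171 blk=23 s=3: VC-HIT | VC [31, 24, 19]
  [12] addr=0x1f1 blk=31 s=3: VC-HIT | VC [23, 24, 19]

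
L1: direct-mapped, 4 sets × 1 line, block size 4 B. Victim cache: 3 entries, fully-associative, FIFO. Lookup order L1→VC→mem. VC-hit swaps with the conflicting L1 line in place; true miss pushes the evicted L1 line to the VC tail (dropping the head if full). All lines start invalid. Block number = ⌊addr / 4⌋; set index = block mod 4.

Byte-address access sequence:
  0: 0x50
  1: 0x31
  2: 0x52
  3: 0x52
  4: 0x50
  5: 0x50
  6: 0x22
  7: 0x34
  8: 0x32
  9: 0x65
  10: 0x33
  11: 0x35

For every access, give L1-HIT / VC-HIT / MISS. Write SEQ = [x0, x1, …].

SEQ = [MISS, MISS, VC-HIT, L1-HIT, L1-HIT, L1-HIT, MISS, MISS, VC-HIT, MISS, L1-HIT, VC-HIT]

0: 0x50 (blk 20, set 0) → MISS  vc=[]
1: 0x31 (blk 12, set 0) → MISS  vc=[20]
2: 0x52 (blk 20, set 0) → VC-HIT  vc=[12]
3: 0x52 (blk 20, set 0) → L1-HIT  vc=[12]
4: 0x50 (blk 20, set 0) → L1-HIT  vc=[12]
5: 0x50 (blk 20, set 0) → L1-HIT  vc=[12]
6: 0x22 (blk 8, set 0) → MISS  vc=[12, 20]
7: 0x34 (blk 13, set 1) → MISS  vc=[12, 20]
8: 0x32 (blk 12, set 0) → VC-HIT  vc=[8, 20]
9: 0x65 (blk 25, set 1) → MISS  vc=[8, 20, 13]
10: 0x33 (blk 12, set 0) → L1-HIT  vc=[8, 20, 13]
11: 0x35 (blk 13, set 1) → VC-HIT  vc=[8, 20, 25]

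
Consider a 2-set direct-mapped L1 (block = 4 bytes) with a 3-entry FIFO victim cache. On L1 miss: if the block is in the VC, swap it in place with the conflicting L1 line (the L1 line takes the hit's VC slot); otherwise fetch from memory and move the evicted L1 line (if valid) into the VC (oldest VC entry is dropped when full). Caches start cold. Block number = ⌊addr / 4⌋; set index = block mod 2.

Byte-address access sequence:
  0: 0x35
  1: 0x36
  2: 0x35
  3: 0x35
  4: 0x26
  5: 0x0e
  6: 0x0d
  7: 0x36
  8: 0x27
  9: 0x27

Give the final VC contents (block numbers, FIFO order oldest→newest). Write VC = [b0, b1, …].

VC = [3, 13]

  [0] addr=0x35 blk=13 s=1: MISS | VC []
  [1] addr=0x36 blk=13 s=1: L1-HIT | VC []
  [2] addr=0x35 blk=13 s=1: L1-HIT | VC []
  [3] addr=0x35 blk=13 s=1: L1-HIT | VC []
  [4] addr=0x26 blk=9 s=1: MISS | VC [13]
  [5] addr=0xe blk=3 s=1: MISS | VC [13, 9]
  [6] addr=0xd blk=3 s=1: L1-HIT | VC [13, 9]
  [7] addr=0x36 blk=13 s=1: VC-HIT | VC [3, 9]
  [8] addr=0x27 blk=9 s=1: VC-HIT | VC [3, 13]
  [9] addr=0x27 blk=9 s=1: L1-HIT | VC [3, 13]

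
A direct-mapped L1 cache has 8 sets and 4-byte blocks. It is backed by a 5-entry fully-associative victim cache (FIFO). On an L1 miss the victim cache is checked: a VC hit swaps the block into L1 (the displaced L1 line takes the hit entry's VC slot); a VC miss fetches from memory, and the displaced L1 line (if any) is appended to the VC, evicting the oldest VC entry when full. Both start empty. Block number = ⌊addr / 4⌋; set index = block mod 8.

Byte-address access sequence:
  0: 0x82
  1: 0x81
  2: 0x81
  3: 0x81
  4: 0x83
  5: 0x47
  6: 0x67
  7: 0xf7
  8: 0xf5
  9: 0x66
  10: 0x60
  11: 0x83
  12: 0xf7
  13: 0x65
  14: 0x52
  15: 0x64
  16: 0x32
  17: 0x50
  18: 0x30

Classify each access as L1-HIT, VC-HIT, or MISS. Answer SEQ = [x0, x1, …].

  [0] addr=0x82 blk=32 s=0: MISS | VC []
  [1] addr=0x81 blk=32 s=0: L1-HIT | VC []
  [2] addr=0x81 blk=32 s=0: L1-HIT | VC []
  [3] addr=0x81 blk=32 s=0: L1-HIT | VC []
  [4] addr=0x83 blk=32 s=0: L1-HIT | VC []
  [5] addr=0x47 blk=17 s=1: MISS | VC []
  [6] addr=0x67 blk=25 s=1: MISS | VC [17]
  [7] addr=0xf7 blk=61 s=5: MISS | VC [17]
  [8] addr=0xf5 blk=61 s=5: L1-HIT | VC [17]
  [9] addr=0x66 blk=25 s=1: L1-HIT | VC [17]
  [10] addr=0x60 blk=24 s=0: MISS | VC [17, 32]
  [11] addr=0x83 blk=32 s=0: VC-HIT | VC [17, 24]
  [12] addr=0xf7 blk=61 s=5: L1-HIT | VC [17, 24]
  [13] addr=0x65 blk=25 s=1: L1-HIT | VC [17, 24]
  [14] addr=0x52 blk=20 s=4: MISS | VC [17, 24]
  [15] addr=0x64 blk=25 s=1: L1-HIT | VC [17, 24]
  [16] addr=0x32 blk=12 s=4: MISS | VC [17, 24, 20]
  [17] addr=0x50 blk=20 s=4: VC-HIT | VC [17, 24, 12]
  [18] addr=0x30 blk=12 s=4: VC-HIT | VC [17, 24, 20]

SEQ = [MISS, L1-HIT, L1-HIT, L1-HIT, L1-HIT, MISS, MISS, MISS, L1-HIT, L1-HIT, MISS, VC-HIT, L1-HIT, L1-HIT, MISS, L1-HIT, MISS, VC-HIT, VC-HIT]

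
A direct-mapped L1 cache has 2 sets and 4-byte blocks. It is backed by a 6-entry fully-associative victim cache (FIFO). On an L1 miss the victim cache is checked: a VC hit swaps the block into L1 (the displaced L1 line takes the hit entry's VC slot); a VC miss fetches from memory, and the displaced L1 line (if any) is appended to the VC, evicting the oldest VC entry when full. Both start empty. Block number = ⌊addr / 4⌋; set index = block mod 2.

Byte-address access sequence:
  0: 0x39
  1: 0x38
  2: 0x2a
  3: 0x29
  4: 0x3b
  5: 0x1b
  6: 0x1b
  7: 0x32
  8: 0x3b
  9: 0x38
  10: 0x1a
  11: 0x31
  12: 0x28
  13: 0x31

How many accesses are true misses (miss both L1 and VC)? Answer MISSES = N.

MISSES = 4

  [0] addr=0x39 blk=14 s=0: MISS | VC []
  [1] addr=0x38 blk=14 s=0: L1-HIT | VC []
  [2] addr=0x2a blk=10 s=0: MISS | VC [14]
  [3] addr=0x29 blk=10 s=0: L1-HIT | VC [14]
  [4] addr=0x3b blk=14 s=0: VC-HIT | VC [10]
  [5] addr=0x1b blk=6 s=0: MISS | VC [10, 14]
  [6] addr=0x1b blk=6 s=0: L1-HIT | VC [10, 14]
  [7] addr=0x32 blk=12 s=0: MISS | VC [10, 14, 6]
  [8] addr=0x3b blk=14 s=0: VC-HIT | VC [10, 12, 6]
  [9] addr=0x38 blk=14 s=0: L1-HIT | VC [10, 12, 6]
  [10] addr=0x1a blk=6 s=0: VC-HIT | VC [10, 12, 14]
  [11] addr=0x31 blk=12 s=0: VC-HIT | VC [10, 6, 14]
  [12] addr=0x28 blk=10 s=0: VC-HIT | VC [12, 6, 14]
  [13] addr=0x31 blk=12 s=0: VC-HIT | VC [10, 6, 14]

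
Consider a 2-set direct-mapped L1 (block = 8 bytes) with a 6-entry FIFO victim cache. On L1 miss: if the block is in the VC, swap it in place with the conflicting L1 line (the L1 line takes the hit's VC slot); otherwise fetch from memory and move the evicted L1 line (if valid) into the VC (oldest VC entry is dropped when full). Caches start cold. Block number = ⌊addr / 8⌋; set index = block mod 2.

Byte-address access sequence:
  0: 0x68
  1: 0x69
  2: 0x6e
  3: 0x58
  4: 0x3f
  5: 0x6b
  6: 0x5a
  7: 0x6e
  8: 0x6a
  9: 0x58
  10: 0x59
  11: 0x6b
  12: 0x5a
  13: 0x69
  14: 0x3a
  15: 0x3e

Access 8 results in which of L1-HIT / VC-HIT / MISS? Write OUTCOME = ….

  [0] addr=0x68 blk=13 s=1: MISS | VC []
  [1] addr=0x69 blk=13 s=1: L1-HIT | VC []
  [2] addr=0x6e blk=13 s=1: L1-HIT | VC []
  [3] addr=0x58 blk=11 s=1: MISS | VC [13]
  [4] addr=0x3f blk=7 s=1: MISS | VC [13, 11]
  [5] addr=0x6b blk=13 s=1: VC-HIT | VC [7, 11]
  [6] addr=0x5a blk=11 s=1: VC-HIT | VC [7, 13]
  [7] addr=0x6e blk=13 s=1: VC-HIT | VC [7, 11]
  [8] addr=0x6a blk=13 s=1: L1-HIT | VC [7, 11]
  [9] addr=0x58 blk=11 s=1: VC-HIT | VC [7, 13]
  [10] addr=0x59 blk=11 s=1: L1-HIT | VC [7, 13]
  [11] addr=0x6b blk=13 s=1: VC-HIT | VC [7, 11]
  [12] addr=0x5a blk=11 s=1: VC-HIT | VC [7, 13]
  [13] addr=0x69 blk=13 s=1: VC-HIT | VC [7, 11]
  [14] addr=0x3a blk=7 s=1: VC-HIT | VC [13, 11]
  [15] addr=0x3e blk=7 s=1: L1-HIT | VC [13, 11]

OUTCOME = L1-HIT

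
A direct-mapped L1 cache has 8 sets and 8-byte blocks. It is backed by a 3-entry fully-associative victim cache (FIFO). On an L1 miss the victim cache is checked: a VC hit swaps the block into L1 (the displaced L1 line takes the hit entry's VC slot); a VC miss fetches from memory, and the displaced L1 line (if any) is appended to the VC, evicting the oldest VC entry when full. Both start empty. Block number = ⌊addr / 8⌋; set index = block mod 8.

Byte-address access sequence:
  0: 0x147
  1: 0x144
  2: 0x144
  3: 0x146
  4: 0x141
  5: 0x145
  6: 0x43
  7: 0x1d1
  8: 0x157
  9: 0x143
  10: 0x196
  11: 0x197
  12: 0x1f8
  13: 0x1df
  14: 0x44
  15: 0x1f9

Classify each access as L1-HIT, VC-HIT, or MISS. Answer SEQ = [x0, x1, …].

0: 0x147 (blk 40, set 0) → MISS  vc=[]
1: 0x144 (blk 40, set 0) → L1-HIT  vc=[]
2: 0x144 (blk 40, set 0) → L1-HIT  vc=[]
3: 0x146 (blk 40, set 0) → L1-HIT  vc=[]
4: 0x141 (blk 40, set 0) → L1-HIT  vc=[]
5: 0x145 (blk 40, set 0) → L1-HIT  vc=[]
6: 0x43 (blk 8, set 0) → MISS  vc=[40]
7: 0x1d1 (blk 58, set 2) → MISS  vc=[40]
8: 0x157 (blk 42, set 2) → MISS  vc=[40, 58]
9: 0x143 (blk 40, set 0) → VC-HIT  vc=[8, 58]
10: 0x196 (blk 50, set 2) → MISS  vc=[8, 58, 42]
11: 0x197 (blk 50, set 2) → L1-HIT  vc=[8, 58, 42]
12: 0x1f8 (blk 63, set 7) → MISS  vc=[8, 58, 42]
13: 0x1df (blk 59, set 3) → MISS  vc=[8, 58, 42]
14: 0x44 (blk 8, set 0) → VC-HIT  vc=[40, 58, 42]
15: 0x1f9 (blk 63, set 7) → L1-HIT  vc=[40, 58, 42]

SEQ = [MISS, L1-HIT, L1-HIT, L1-HIT, L1-HIT, L1-HIT, MISS, MISS, MISS, VC-HIT, MISS, L1-HIT, MISS, MISS, VC-HIT, L1-HIT]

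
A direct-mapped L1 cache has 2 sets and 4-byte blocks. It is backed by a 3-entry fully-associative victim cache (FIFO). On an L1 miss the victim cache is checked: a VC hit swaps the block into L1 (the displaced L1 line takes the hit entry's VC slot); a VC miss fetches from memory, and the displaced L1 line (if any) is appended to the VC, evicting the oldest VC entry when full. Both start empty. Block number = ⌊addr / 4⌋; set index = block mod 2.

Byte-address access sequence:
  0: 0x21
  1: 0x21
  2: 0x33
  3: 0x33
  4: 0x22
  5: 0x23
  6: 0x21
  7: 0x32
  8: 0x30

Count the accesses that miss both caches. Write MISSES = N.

0: 0x21 (blk 8, set 0) → MISS  vc=[]
1: 0x21 (blk 8, set 0) → L1-HIT  vc=[]
2: 0x33 (blk 12, set 0) → MISS  vc=[8]
3: 0x33 (blk 12, set 0) → L1-HIT  vc=[8]
4: 0x22 (blk 8, set 0) → VC-HIT  vc=[12]
5: 0x23 (blk 8, set 0) → L1-HIT  vc=[12]
6: 0x21 (blk 8, set 0) → L1-HIT  vc=[12]
7: 0x32 (blk 12, set 0) → VC-HIT  vc=[8]
8: 0x30 (blk 12, set 0) → L1-HIT  vc=[8]

MISSES = 2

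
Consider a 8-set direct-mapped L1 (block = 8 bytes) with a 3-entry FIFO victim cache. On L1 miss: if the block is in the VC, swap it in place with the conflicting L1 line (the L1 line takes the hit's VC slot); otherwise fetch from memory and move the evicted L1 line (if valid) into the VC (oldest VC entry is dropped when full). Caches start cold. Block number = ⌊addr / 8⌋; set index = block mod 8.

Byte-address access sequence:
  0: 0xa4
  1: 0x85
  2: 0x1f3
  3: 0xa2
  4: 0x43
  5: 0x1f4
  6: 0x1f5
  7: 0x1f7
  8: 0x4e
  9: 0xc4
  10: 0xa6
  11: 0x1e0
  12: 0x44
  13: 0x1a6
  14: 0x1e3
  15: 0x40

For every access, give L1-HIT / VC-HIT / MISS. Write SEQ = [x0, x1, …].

SEQ = [MISS, MISS, MISS, L1-HIT, MISS, L1-HIT, L1-HIT, L1-HIT, MISS, MISS, L1-HIT, MISS, VC-HIT, MISS, VC-HIT, L1-HIT]

  [0] addr=0xa4 blk=20 s=4: MISS | VC []
  [1] addr=0x85 blk=16 s=0: MISS | VC []
  [2] addr=0x1f3 blk=62 s=6: MISS | VC []
  [3] addr=0xa2 blk=20 s=4: L1-HIT | VC []
  [4] addr=0x43 blk=8 s=0: MISS | VC [16]
  [5] addr=0x1f4 blk=62 s=6: L1-HIT | VC [16]
  [6] addr=0x1f5 blk=62 s=6: L1-HIT | VC [16]
  [7] addr=0x1f7 blk=62 s=6: L1-HIT | VC [16]
  [8] addr=0x4e blk=9 s=1: MISS | VC [16]
  [9] addr=0xc4 blk=24 s=0: MISS | VC [16, 8]
  [10] addr=0xa6 blk=20 s=4: L1-HIT | VC [16, 8]
  [11] addr=0x1e0 blk=60 s=4: MISS | VC [16, 8, 20]
  [12] addr=0x44 blk=8 s=0: VC-HIT | VC [16, 24, 20]
  [13] addr=0x1a6 blk=52 s=4: MISS | VC [24, 20, 60]
  [14] addr=0x1e3 blk=60 s=4: VC-HIT | VC [24, 20, 52]
  [15] addr=0x40 blk=8 s=0: L1-HIT | VC [24, 20, 52]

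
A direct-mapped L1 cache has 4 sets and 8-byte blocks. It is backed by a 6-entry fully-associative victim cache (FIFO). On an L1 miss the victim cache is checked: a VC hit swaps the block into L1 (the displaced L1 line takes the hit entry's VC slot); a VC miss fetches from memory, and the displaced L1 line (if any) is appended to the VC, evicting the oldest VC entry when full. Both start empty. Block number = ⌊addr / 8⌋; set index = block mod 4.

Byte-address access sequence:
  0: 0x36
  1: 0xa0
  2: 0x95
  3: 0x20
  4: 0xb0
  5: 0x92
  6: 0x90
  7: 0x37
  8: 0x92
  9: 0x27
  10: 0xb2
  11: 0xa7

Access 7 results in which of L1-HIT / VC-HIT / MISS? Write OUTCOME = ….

#0 0x36→b6/s2 MISS; vc=[]
#1 0xa0→b20/s0 MISS; vc=[]
#2 0x95→b18/s2 MISS; vc=[6]
#3 0x20→b4/s0 MISS; vc=[6,20]
#4 0xb0→b22/s2 MISS; vc=[6,20,18]
#5 0x92→b18/s2 VC-HIT; vc=[6,20,22]
#6 0x90→b18/s2 L1-HIT; vc=[6,20,22]
#7 0x37→b6/s2 VC-HIT; vc=[18,20,22]
#8 0x92→b18/s2 VC-HIT; vc=[6,20,22]
#9 0x27→b4/s0 L1-HIT; vc=[6,20,22]
#10 0xb2→b22/s2 VC-HIT; vc=[6,20,18]
#11 0xa7→b20/s0 VC-HIT; vc=[6,4,18]

OUTCOME = VC-HIT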